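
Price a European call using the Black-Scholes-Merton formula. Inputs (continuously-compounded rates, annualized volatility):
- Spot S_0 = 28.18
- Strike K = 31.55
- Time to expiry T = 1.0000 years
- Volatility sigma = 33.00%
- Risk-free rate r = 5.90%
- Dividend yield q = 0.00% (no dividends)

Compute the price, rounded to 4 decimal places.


d1 = (ln(S/K) + (r - q + 0.5*sigma^2) * T) / (sigma * sqrt(T)) = 0.00148157
d2 = d1 - sigma * sqrt(T) = -0.32851843
exp(-rT) = 0.94270677; exp(-qT) = 1.00000000
C = S_0 * exp(-qT) * N(d1) - K * exp(-rT) * N(d2)
N(d1) = 0.50059106; N(d2) = 0.37125986
C = 28.1800 * 1.00000000 * 0.50059106 - 31.5500 * 0.94270677 * 0.37125986 = 3.0645

Answer: Price = 3.0645


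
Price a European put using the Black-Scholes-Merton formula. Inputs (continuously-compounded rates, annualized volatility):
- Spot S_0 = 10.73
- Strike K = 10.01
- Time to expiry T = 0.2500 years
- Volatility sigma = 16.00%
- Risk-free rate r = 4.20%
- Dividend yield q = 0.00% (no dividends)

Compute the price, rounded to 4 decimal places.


Answer: Price = 0.0687

Derivation:
d1 = (ln(S/K) + (r - q + 0.5*sigma^2) * T) / (sigma * sqrt(T)) = 1.03948704
d2 = d1 - sigma * sqrt(T) = 0.95948704
exp(-rT) = 0.98955493; exp(-qT) = 1.00000000
P = K * exp(-rT) * N(-d2) - S_0 * exp(-qT) * N(-d1)
N(-d1) = 0.14928914; N(-d2) = 0.16865672
P = 10.0100 * 0.98955493 * 0.16865672 - 10.7300 * 1.00000000 * 0.14928914 = 0.0687


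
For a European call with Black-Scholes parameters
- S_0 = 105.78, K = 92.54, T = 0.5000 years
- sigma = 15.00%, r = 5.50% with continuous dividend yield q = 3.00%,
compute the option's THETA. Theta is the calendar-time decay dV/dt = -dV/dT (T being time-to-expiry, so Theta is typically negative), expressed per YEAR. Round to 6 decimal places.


d1 = 1.4316129350; d2 = 1.3255469179
phi(d1) = 0.1431737529; exp(-qT) = 0.9851119396; exp(-rT) = 0.9728746826
Theta = -S*exp(-qT)*phi(d1)*sigma/(2*sqrt(T)) - r*K*exp(-rT)*N(d2) + q*S*exp(-qT)*N(d1)
N(d1) = 0.9238726871; N(d2) = 0.9075050906; sqrt(T) = 0.7071067812
Term 1 = -105.7800 * 0.9851119396 * 0.1431737529 * 0.1500 / (2 * 0.7071067812) = -1.5824456964
Term 2 = -0.0550 * 92.5400 * 0.9728746826 * 0.9075050906 = -4.4936387537
Term 3 = 0.0300 * 105.7800 * 0.9851119396 * 0.9238726871 = 2.8881685080
Theta = -1.5824456964 + (-4.4936387537) + (2.8881685080) = -3.187916

Answer: Theta = -3.187916


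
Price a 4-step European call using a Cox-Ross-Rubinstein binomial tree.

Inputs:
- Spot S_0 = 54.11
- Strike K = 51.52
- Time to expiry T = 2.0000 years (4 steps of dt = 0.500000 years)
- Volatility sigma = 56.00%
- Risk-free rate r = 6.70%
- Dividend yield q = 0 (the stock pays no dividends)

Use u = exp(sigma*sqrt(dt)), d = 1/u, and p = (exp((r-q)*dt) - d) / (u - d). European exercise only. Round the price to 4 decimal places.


Answer: Price = V(0,0) = 19.6315

Derivation:
dt = T/N = 0.500000
u = exp(sigma*sqrt(dt)) = 1.485839; d = 1/u = 0.673020
p = (exp((r-q)*dt) - d) / (u - d) = 0.444191
Discount per step: exp(-r*dt) = 0.967055
Stock lattice S(k, i) with i counting down-moves:
  k=0: S(0,0) = 54.1100
  k=1: S(1,0) = 80.3988; S(1,1) = 36.4171
  k=2: S(2,0) = 119.4596; S(2,1) = 54.1100; S(2,2) = 24.5095
  k=3: S(3,0) = 177.4978; S(3,1) = 80.3988; S(3,2) = 36.4171; S(3,3) = 16.4954
  k=4: S(4,0) = 263.7333; S(4,1) = 119.4596; S(4,2) = 54.1100; S(4,3) = 24.5095; S(4,4) = 11.1017
Terminal payoffs V(N, i) = max(S_T - K, 0):
  V(4,0) = 212.213257; V(4,1) = 67.939644; V(4,2) = 2.590000; V(4,3) = 0.000000; V(4,4) = 0.000000
Backward induction: V(k, i) = exp(-r*dt) * [p * V(k+1, i) + (1-p) * V(k+1, i+1)].
  V(3,0) = exp(-r*dt) * [p*212.213257 + (1-p)*67.939644] = 127.675165
  V(3,1) = exp(-r*dt) * [p*67.939644 + (1-p)*2.590000] = 30.576095
  V(3,2) = exp(-r*dt) * [p*2.590000 + (1-p)*0.000000] = 1.112554
  V(3,3) = exp(-r*dt) * [p*0.000000 + (1-p)*0.000000] = 0.000000
  V(2,0) = exp(-r*dt) * [p*127.675165 + (1-p)*30.576095] = 71.278387
  V(2,1) = exp(-r*dt) * [p*30.576095 + (1-p)*1.112554] = 13.732183
  V(2,2) = exp(-r*dt) * [p*1.112554 + (1-p)*0.000000] = 0.477906
  V(1,0) = exp(-r*dt) * [p*71.278387 + (1-p)*13.732183] = 37.999173
  V(1,1) = exp(-r*dt) * [p*13.732183 + (1-p)*0.477906] = 6.155634
  V(0,0) = exp(-r*dt) * [p*37.999173 + (1-p)*6.155634] = 19.631464


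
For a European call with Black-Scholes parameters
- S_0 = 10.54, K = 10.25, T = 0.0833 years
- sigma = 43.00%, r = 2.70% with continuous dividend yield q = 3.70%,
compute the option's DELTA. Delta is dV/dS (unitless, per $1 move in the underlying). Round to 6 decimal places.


Answer: Delta = 0.608440

Derivation:
d1 = 0.2801481668; d2 = 0.1560426875
phi(d1) = 0.3835903737; exp(-qT) = 0.9969226448; exp(-rT) = 0.9977534273
N(d1) = 0.6103180841
Delta = exp(-qT) * N(d1) = 0.9969226448 * 0.6103180841 = 0.608440


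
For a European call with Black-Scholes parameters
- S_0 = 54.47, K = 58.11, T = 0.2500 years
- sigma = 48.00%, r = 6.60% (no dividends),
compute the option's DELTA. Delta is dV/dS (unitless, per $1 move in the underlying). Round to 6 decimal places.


Answer: Delta = 0.467808

Derivation:
d1 = -0.0807819779; d2 = -0.3207819779
phi(d1) = 0.3976427073; exp(-qT) = 1.0000000000; exp(-rT) = 0.9836353794
N(d1) = 0.4678076704
Delta = exp(-qT) * N(d1) = 1.0000000000 * 0.4678076704 = 0.467808


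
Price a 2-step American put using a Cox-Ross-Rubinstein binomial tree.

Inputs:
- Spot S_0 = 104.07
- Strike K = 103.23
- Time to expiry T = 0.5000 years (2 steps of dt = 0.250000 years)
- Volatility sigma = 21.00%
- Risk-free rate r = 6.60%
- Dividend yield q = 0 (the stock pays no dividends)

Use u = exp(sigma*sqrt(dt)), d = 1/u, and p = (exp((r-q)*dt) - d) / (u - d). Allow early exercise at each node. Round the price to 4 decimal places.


dt = T/N = 0.250000
u = exp(sigma*sqrt(dt)) = 1.110711; d = 1/u = 0.900325
p = (exp((r-q)*dt) - d) / (u - d) = 0.552852
Discount per step: exp(-r*dt) = 0.983635
Stock lattice S(k, i) with i counting down-moves:
  k=0: S(0,0) = 104.0700
  k=1: S(1,0) = 115.5917; S(1,1) = 93.6968
  k=2: S(2,0) = 128.3889; S(2,1) = 104.0700; S(2,2) = 84.3575
Terminal payoffs V(N, i) = max(K - S_T, 0):
  V(2,0) = 0.000000; V(2,1) = 0.000000; V(2,2) = 18.872498
Backward induction: V(k, i) = exp(-r*dt) * [p * V(k+1, i) + (1-p) * V(k+1, i+1)]; then take max(V_cont, immediate exercise) for American.
  V(1,0) = exp(-r*dt) * [p*0.000000 + (1-p)*0.000000] = 0.000000; exercise = 0.000000; V(1,0) = max -> 0.000000
  V(1,1) = exp(-r*dt) * [p*0.000000 + (1-p)*18.872498] = 8.300703; exercise = 9.533227; V(1,1) = max -> 9.533227
  V(0,0) = exp(-r*dt) * [p*0.000000 + (1-p)*9.533227] = 4.193006; exercise = 0.000000; V(0,0) = max -> 4.193006

Answer: Price = V(0,0) = 4.1930


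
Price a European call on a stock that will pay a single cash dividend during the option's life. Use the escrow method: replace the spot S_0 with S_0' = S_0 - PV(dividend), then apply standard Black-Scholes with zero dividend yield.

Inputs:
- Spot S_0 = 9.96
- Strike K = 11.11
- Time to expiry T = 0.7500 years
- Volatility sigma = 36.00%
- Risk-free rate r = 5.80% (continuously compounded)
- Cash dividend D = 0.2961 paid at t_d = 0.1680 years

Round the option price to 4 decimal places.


Answer: Price = 0.8306

Derivation:
PV(D) = D * exp(-r * t_d) = 0.2961 * 0.99030332 = 0.29322881
S_0' = S_0 - PV(D) = 9.9600 - 0.29322881 = 9.66677119
d1 = (ln(S_0'/K) + (r + sigma^2/2)*T) / (sigma*sqrt(T)) = -0.15091695
d2 = d1 - sigma*sqrt(T) = -0.46268610
exp(-rT) = 0.95743255
N(d1) = 0.44002061; N(d2) = 0.32179469
C = S_0' * N(d1) - K * exp(-rT) * N(d2) = 9.66677119 * 0.44002061 - 11.1100 * 0.95743255 * 0.32179469 = 0.8306


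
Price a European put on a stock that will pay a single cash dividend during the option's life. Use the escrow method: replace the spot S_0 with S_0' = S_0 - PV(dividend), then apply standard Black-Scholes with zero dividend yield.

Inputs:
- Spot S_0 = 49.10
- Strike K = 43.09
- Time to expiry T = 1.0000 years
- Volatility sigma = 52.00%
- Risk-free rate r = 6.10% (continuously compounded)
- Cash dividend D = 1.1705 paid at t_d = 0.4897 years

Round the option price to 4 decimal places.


PV(D) = D * exp(-r * t_d) = 1.1705 * 0.97057005 = 1.13605224
S_0' = S_0 - PV(D) = 49.1000 - 1.13605224 = 47.96394776
d1 = (ln(S_0'/K) + (r + sigma^2/2)*T) / (sigma*sqrt(T)) = 0.58338209
d2 = d1 - sigma*sqrt(T) = 0.06338209
exp(-rT) = 0.94082324
N(-d1) = 0.27981805; N(-d2) = 0.47473112
P = K * exp(-rT) * N(-d2) - S_0' * N(-d1) = 43.0900 * 0.94082324 * 0.47473112 - 47.96394776 * 0.27981805 = 5.8245

Answer: Price = 5.8245


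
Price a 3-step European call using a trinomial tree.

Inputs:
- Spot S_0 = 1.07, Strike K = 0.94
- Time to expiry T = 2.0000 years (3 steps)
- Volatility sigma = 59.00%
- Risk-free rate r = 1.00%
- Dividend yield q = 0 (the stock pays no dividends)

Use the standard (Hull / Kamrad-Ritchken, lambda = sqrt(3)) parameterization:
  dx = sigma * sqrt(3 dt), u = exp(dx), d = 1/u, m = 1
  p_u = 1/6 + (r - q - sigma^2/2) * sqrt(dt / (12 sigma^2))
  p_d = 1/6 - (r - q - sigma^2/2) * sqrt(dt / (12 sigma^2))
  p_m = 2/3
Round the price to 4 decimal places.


dt = T/N = 0.666667; dx = sigma*sqrt(3*dt) = 0.834386
u = exp(dx) = 2.303399; d = 1/u = 0.434141
p_u = 0.101129, p_m = 0.666667, p_d = 0.232204
Discount per step: exp(-r*dt) = 0.993356
Stock lattice S(k, j) with j the centered position index:
  k=0: S(0,+0) = 1.0700
  k=1: S(1,-1) = 0.4645; S(1,+0) = 1.0700; S(1,+1) = 2.4646
  k=2: S(2,-2) = 0.2017; S(2,-1) = 0.4645; S(2,+0) = 1.0700; S(2,+1) = 2.4646; S(2,+2) = 5.6770
  k=3: S(3,-3) = 0.0876; S(3,-2) = 0.2017; S(3,-1) = 0.4645; S(3,+0) = 1.0700; S(3,+1) = 2.4646; S(3,+2) = 5.6770; S(3,+3) = 13.0765
Terminal payoffs V(N, j) = max(S_T - K, 0):
  V(3,-3) = 0.000000; V(3,-2) = 0.000000; V(3,-1) = 0.000000; V(3,+0) = 0.130000; V(3,+1) = 1.524637; V(3,+2) = 4.737044; V(3,+3) = 12.136499
Backward induction: V(k, j) = exp(-r*dt) * [p_u * V(k+1, j+1) + p_m * V(k+1, j) + p_d * V(k+1, j-1)]
  V(2,-2) = exp(-r*dt) * [p_u*0.000000 + p_m*0.000000 + p_d*0.000000] = 0.000000
  V(2,-1) = exp(-r*dt) * [p_u*0.130000 + p_m*0.000000 + p_d*0.000000] = 0.013059
  V(2,+0) = exp(-r*dt) * [p_u*1.524637 + p_m*0.130000 + p_d*0.000000] = 0.239252
  V(2,+1) = exp(-r*dt) * [p_u*4.737044 + p_m*1.524637 + p_d*0.130000] = 1.515529
  V(2,+2) = exp(-r*dt) * [p_u*12.136499 + p_m*4.737044 + p_d*1.524637] = 4.707922
  V(1,-1) = exp(-r*dt) * [p_u*0.239252 + p_m*0.013059 + p_d*0.000000] = 0.032683
  V(1,+0) = exp(-r*dt) * [p_u*1.515529 + p_m*0.239252 + p_d*0.013059] = 0.313700
  V(1,+1) = exp(-r*dt) * [p_u*4.707922 + p_m*1.515529 + p_d*0.239252] = 1.531771
  V(0,+0) = exp(-r*dt) * [p_u*1.531771 + p_m*0.313700 + p_d*0.032683] = 0.369160

Answer: Price = V(0,0) = 0.3692


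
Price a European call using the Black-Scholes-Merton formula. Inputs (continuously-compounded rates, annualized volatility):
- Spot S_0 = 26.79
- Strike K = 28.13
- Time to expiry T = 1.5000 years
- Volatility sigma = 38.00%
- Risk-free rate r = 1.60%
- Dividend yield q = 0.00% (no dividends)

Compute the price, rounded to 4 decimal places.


d1 = (ln(S/K) + (r - q + 0.5*sigma^2) * T) / (sigma * sqrt(T)) = 0.17939732
d2 = d1 - sigma * sqrt(T) = -0.28600573
exp(-rT) = 0.97628571; exp(-qT) = 1.00000000
C = S_0 * exp(-qT) * N(d1) - K * exp(-rT) * N(d2)
N(d1) = 0.57118713; N(d2) = 0.38743687
C = 26.7900 * 1.00000000 * 0.57118713 - 28.1300 * 0.97628571 * 0.38743687 = 4.6620

Answer: Price = 4.6620


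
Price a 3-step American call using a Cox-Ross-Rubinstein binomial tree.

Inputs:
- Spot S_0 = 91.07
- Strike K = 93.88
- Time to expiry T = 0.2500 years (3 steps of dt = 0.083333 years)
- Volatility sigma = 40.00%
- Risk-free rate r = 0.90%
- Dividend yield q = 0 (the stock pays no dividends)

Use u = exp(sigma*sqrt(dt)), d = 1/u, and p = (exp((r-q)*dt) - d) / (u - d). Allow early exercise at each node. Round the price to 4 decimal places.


dt = T/N = 0.083333
u = exp(sigma*sqrt(dt)) = 1.122401; d = 1/u = 0.890947
p = (exp((r-q)*dt) - d) / (u - d) = 0.474406
Discount per step: exp(-r*dt) = 0.999250
Stock lattice S(k, i) with i counting down-moves:
  k=0: S(0,0) = 91.0700
  k=1: S(1,0) = 102.2171; S(1,1) = 81.1386
  k=2: S(2,0) = 114.7285; S(2,1) = 91.0700; S(2,2) = 72.2902
  k=3: S(3,0) = 128.7714; S(3,1) = 102.2171; S(3,2) = 81.1386; S(3,3) = 64.4067
Terminal payoffs V(N, i) = max(S_T - K, 0):
  V(3,0) = 34.891382; V(3,1) = 8.337050; V(3,2) = 0.000000; V(3,3) = 0.000000
Backward induction: V(k, i) = exp(-r*dt) * [p * V(k+1, i) + (1-p) * V(k+1, i+1)]; then take max(V_cont, immediate exercise) for American.
  V(2,0) = exp(-r*dt) * [p*34.891382 + (1-p)*8.337050] = 20.918893; exercise = 20.848509; V(2,0) = max -> 20.918893
  V(2,1) = exp(-r*dt) * [p*8.337050 + (1-p)*0.000000] = 3.952182; exercise = 0.000000; V(2,1) = max -> 3.952182
  V(2,2) = exp(-r*dt) * [p*0.000000 + (1-p)*0.000000] = 0.000000; exercise = 0.000000; V(2,2) = max -> 0.000000
  V(1,0) = exp(-r*dt) * [p*20.918893 + (1-p)*3.952182] = 11.992296; exercise = 8.337050; V(1,0) = max -> 11.992296
  V(1,1) = exp(-r*dt) * [p*3.952182 + (1-p)*0.000000] = 1.873534; exercise = 0.000000; V(1,1) = max -> 1.873534
  V(0,0) = exp(-r*dt) * [p*11.992296 + (1-p)*1.873534] = 6.668933; exercise = 0.000000; V(0,0) = max -> 6.668933

Answer: Price = V(0,0) = 6.6689


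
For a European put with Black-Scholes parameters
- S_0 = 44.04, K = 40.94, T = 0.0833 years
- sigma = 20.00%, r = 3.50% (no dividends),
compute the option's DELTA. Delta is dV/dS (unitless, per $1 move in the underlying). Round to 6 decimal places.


Answer: Delta = -0.089497

Derivation:
d1 = 1.3438592630; d2 = 1.2861357842
phi(d1) = 0.1617153816; exp(-qT) = 1.0000000000; exp(-rT) = 0.9970887459
N(-d1) = 0.0894969506
Delta = -exp(-qT) * N(-d1) = -1.0000000000 * 0.0894969506 = -0.089497


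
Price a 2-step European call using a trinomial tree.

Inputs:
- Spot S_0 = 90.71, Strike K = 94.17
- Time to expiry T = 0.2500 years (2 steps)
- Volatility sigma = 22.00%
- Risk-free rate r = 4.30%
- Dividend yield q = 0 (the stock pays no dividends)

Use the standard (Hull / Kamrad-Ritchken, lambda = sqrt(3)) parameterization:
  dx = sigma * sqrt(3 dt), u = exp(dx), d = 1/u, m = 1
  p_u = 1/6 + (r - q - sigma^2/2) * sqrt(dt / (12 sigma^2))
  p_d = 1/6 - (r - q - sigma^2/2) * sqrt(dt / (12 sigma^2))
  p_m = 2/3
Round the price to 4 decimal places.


dt = T/N = 0.125000; dx = sigma*sqrt(3*dt) = 0.134722
u = exp(dx) = 1.144219; d = 1/u = 0.873959
p_u = 0.175388, p_m = 0.666667, p_d = 0.157945
Discount per step: exp(-r*dt) = 0.994639
Stock lattice S(k, j) with j the centered position index:
  k=0: S(0,+0) = 90.7100
  k=1: S(1,-1) = 79.2768; S(1,+0) = 90.7100; S(1,+1) = 103.7921
  k=2: S(2,-2) = 69.2847; S(2,-1) = 79.2768; S(2,+0) = 90.7100; S(2,+1) = 103.7921; S(2,+2) = 118.7608
Terminal payoffs V(N, j) = max(S_T - K, 0):
  V(2,-2) = 0.000000; V(2,-1) = 0.000000; V(2,+0) = 0.000000; V(2,+1) = 9.622067; V(2,+2) = 24.590811
Backward induction: V(k, j) = exp(-r*dt) * [p_u * V(k+1, j+1) + p_m * V(k+1, j) + p_d * V(k+1, j-1)]
  V(1,-1) = exp(-r*dt) * [p_u*0.000000 + p_m*0.000000 + p_d*0.000000] = 0.000000
  V(1,+0) = exp(-r*dt) * [p_u*9.622067 + p_m*0.000000 + p_d*0.000000] = 1.678552
  V(1,+1) = exp(-r*dt) * [p_u*24.590811 + p_m*9.622067 + p_d*0.000000] = 10.670146
  V(0,+0) = exp(-r*dt) * [p_u*10.670146 + p_m*1.678552 + p_d*0.000000] = 2.974423

Answer: Price = V(0,0) = 2.9744


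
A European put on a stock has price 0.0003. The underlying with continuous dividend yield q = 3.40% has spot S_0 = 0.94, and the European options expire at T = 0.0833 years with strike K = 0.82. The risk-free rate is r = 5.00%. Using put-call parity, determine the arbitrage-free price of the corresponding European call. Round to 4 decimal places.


Answer: Call price = 0.1210

Derivation:
Put-call parity: C - P = S_0 * exp(-qT) - K * exp(-rT).
S_0 * exp(-qT) = 0.9400 * 0.99717181 = 0.93734150
K * exp(-rT) = 0.8200 * 0.99584366 = 0.81659180
C = P + S*exp(-qT) - K*exp(-rT)
C = 0.0003 + 0.93734150 - 0.81659180 = 0.1210


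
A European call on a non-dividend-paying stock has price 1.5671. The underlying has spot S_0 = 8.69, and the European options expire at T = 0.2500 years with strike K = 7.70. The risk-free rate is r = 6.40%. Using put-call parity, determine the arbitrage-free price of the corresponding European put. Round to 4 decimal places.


Put-call parity: C - P = S_0 * exp(-qT) - K * exp(-rT).
S_0 * exp(-qT) = 8.6900 * 1.00000000 = 8.69000000
K * exp(-rT) = 7.7000 * 0.98412732 = 7.57778036
P = C - S*exp(-qT) + K*exp(-rT)
P = 1.5671 - 8.69000000 + 7.57778036 = 0.4549

Answer: Put price = 0.4549


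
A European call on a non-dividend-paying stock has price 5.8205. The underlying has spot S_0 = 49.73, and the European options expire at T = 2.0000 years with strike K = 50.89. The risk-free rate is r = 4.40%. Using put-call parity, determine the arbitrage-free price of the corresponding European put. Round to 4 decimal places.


Answer: Put price = 2.6936

Derivation:
Put-call parity: C - P = S_0 * exp(-qT) - K * exp(-rT).
S_0 * exp(-qT) = 49.7300 * 1.00000000 = 49.73000000
K * exp(-rT) = 50.8900 * 0.91576088 = 46.60307102
P = C - S*exp(-qT) + K*exp(-rT)
P = 5.8205 - 49.73000000 + 46.60307102 = 2.6936


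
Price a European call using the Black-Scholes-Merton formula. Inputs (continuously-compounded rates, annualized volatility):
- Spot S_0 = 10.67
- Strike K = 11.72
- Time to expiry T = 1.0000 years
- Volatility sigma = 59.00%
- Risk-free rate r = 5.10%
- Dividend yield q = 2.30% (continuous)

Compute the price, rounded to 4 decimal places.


d1 = (ln(S/K) + (r - q + 0.5*sigma^2) * T) / (sigma * sqrt(T)) = 0.18337166
d2 = d1 - sigma * sqrt(T) = -0.40662834
exp(-rT) = 0.95027867; exp(-qT) = 0.97726248
C = S_0 * exp(-qT) * N(d1) - K * exp(-rT) * N(d2)
N(d1) = 0.57274680; N(d2) = 0.34214049
C = 10.6700 * 0.97726248 * 0.57274680 - 11.7200 * 0.95027867 * 0.34214049 = 2.1617

Answer: Price = 2.1617


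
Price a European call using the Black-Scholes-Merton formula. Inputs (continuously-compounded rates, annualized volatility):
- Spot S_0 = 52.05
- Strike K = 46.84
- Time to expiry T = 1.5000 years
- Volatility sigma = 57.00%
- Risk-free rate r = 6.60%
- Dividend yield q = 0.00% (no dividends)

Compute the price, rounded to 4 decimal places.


d1 = (ln(S/K) + (r - q + 0.5*sigma^2) * T) / (sigma * sqrt(T)) = 0.64194144
d2 = d1 - sigma * sqrt(T) = -0.05616314
exp(-rT) = 0.90574271; exp(-qT) = 1.00000000
C = S_0 * exp(-qT) * N(d1) - K * exp(-rT) * N(d2)
N(d1) = 0.73954440; N(d2) = 0.47760592
C = 52.0500 * 1.00000000 * 0.73954440 - 46.8400 * 0.90574271 * 0.47760592 = 18.2309

Answer: Price = 18.2309


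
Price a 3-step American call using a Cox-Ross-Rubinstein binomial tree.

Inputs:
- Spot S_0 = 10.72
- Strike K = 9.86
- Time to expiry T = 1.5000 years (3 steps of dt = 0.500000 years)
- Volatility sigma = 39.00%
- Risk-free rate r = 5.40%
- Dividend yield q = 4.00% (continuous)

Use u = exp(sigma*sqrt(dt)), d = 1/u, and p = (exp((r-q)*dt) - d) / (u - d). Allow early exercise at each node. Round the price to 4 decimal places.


dt = T/N = 0.500000
u = exp(sigma*sqrt(dt)) = 1.317547; d = 1/u = 0.758986
p = (exp((r-q)*dt) - d) / (u - d) = 0.444067
Discount per step: exp(-r*dt) = 0.973361
Stock lattice S(k, i) with i counting down-moves:
  k=0: S(0,0) = 10.7200
  k=1: S(1,0) = 14.1241; S(1,1) = 8.1363
  k=2: S(2,0) = 18.6092; S(2,1) = 10.7200; S(2,2) = 6.1754
  k=3: S(3,0) = 24.5185; S(3,1) = 14.1241; S(3,2) = 8.1363; S(3,3) = 4.6870
Terminal payoffs V(N, i) = max(S_T - K, 0):
  V(3,0) = 14.658455; V(3,1) = 4.264103; V(3,2) = 0.000000; V(3,3) = 0.000000
Backward induction: V(k, i) = exp(-r*dt) * [p * V(k+1, i) + (1-p) * V(k+1, i+1)]; then take max(V_cont, immediate exercise) for American.
  V(2,0) = exp(-r*dt) * [p*14.658455 + (1-p)*4.264103] = 8.643341; exercise = 8.749170; V(2,0) = max -> 8.749170
  V(2,1) = exp(-r*dt) * [p*4.264103 + (1-p)*0.000000] = 1.843105; exercise = 0.860000; V(2,1) = max -> 1.843105
  V(2,2) = exp(-r*dt) * [p*0.000000 + (1-p)*0.000000] = 0.000000; exercise = 0.000000; V(2,2) = max -> 0.000000
  V(1,0) = exp(-r*dt) * [p*8.749170 + (1-p)*1.843105] = 4.779067; exercise = 4.264103; V(1,0) = max -> 4.779067
  V(1,1) = exp(-r*dt) * [p*1.843105 + (1-p)*0.000000] = 0.796659; exercise = 0.000000; V(1,1) = max -> 0.796659
  V(0,0) = exp(-r*dt) * [p*4.779067 + (1-p)*0.796659] = 2.496783; exercise = 0.860000; V(0,0) = max -> 2.496783

Answer: Price = V(0,0) = 2.4968


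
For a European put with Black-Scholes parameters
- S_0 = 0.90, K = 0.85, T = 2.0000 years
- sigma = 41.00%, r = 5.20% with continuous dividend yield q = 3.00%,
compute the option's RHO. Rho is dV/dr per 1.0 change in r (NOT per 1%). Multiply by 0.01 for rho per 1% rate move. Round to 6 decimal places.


Answer: Rho = -0.836450

Derivation:
d1 = 0.4643767081; d2 = -0.1154508525
phi(d1) = 0.3581650388; exp(-qT) = 0.9417645336; exp(-rT) = 0.9012252974
N(-d2) = 0.5459561130
Rho = -K*T*exp(-rT)*N(-d2) = -0.8500 * 2.0000 * 0.9012252974 * 0.5459561130 = -0.836450


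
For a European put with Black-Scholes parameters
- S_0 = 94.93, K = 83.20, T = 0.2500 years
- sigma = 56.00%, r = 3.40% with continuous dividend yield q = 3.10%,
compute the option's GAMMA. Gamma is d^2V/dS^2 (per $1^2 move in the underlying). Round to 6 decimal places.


d1 = 0.6137229645; d2 = 0.3337229645
phi(d1) = 0.3304610522; exp(-qT) = 0.9922799538; exp(-rT) = 0.9915360229
Gamma = exp(-qT) * phi(d1) / (S * sigma * sqrt(T)) = 0.9922799538 * 0.3304610522 / (94.9300 * 0.5600 * 0.5000000000) = 0.012337

Answer: Gamma = 0.012337


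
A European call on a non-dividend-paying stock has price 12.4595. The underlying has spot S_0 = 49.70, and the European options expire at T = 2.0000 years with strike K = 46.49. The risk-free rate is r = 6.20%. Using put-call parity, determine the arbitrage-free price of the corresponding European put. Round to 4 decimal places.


Put-call parity: C - P = S_0 * exp(-qT) - K * exp(-rT).
S_0 * exp(-qT) = 49.7000 * 1.00000000 = 49.70000000
K * exp(-rT) = 46.4900 * 0.88337984 = 41.06832880
P = C - S*exp(-qT) + K*exp(-rT)
P = 12.4595 - 49.70000000 + 41.06832880 = 3.8278

Answer: Put price = 3.8278


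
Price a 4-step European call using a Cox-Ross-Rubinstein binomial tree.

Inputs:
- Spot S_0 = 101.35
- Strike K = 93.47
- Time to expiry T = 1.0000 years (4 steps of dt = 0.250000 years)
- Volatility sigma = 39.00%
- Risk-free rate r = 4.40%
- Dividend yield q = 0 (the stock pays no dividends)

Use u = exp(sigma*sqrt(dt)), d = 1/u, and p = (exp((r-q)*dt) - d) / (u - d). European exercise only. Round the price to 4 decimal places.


dt = T/N = 0.250000
u = exp(sigma*sqrt(dt)) = 1.215311; d = 1/u = 0.822835
p = (exp((r-q)*dt) - d) / (u - d) = 0.479586
Discount per step: exp(-r*dt) = 0.989060
Stock lattice S(k, i) with i counting down-moves:
  k=0: S(0,0) = 101.3500
  k=1: S(1,0) = 123.1718; S(1,1) = 83.3943
  k=2: S(2,0) = 149.6920; S(2,1) = 101.3500; S(2,2) = 68.6197
  k=3: S(3,0) = 181.9223; S(3,1) = 123.1718; S(3,2) = 83.3943; S(3,3) = 56.4627
  k=4: S(4,0) = 221.0922; S(4,1) = 149.6920; S(4,2) = 101.3500; S(4,3) = 68.6197; S(4,4) = 46.4594
Terminal payoffs V(N, i) = max(S_T - K, 0):
  V(4,0) = 127.622214; V(4,1) = 56.222003; V(4,2) = 7.880000; V(4,3) = 0.000000; V(4,4) = 0.000000
Backward induction: V(k, i) = exp(-r*dt) * [p * V(k+1, i) + (1-p) * V(k+1, i+1)].
  V(3,0) = exp(-r*dt) * [p*127.622214 + (1-p)*56.222003] = 89.474872
  V(3,1) = exp(-r*dt) * [p*56.222003 + (1-p)*7.880000] = 30.724304
  V(3,2) = exp(-r*dt) * [p*7.880000 + (1-p)*0.000000] = 3.737793
  V(3,3) = exp(-r*dt) * [p*0.000000 + (1-p)*0.000000] = 0.000000
  V(2,0) = exp(-r*dt) * [p*89.474872 + (1-p)*30.724304] = 58.255889
  V(2,1) = exp(-r*dt) * [p*30.724304 + (1-p)*3.737793] = 16.497664
  V(2,2) = exp(-r*dt) * [p*3.737793 + (1-p)*0.000000] = 1.772982
  V(1,0) = exp(-r*dt) * [p*58.255889 + (1-p)*16.497664] = 36.124749
  V(1,1) = exp(-r*dt) * [p*16.497664 + (1-p)*1.772982] = 8.738081
  V(0,0) = exp(-r*dt) * [p*36.124749 + (1-p)*8.738081] = 21.633060

Answer: Price = V(0,0) = 21.6331


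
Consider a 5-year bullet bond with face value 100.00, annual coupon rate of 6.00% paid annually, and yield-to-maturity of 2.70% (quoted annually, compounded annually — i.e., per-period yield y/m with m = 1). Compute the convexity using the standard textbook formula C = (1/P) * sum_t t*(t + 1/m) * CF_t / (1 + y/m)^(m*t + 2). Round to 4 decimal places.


Answer: Convexity = 24.7103

Derivation:
Coupon per period c = face * coupon_rate / m = 6.000000
Periods per year m = 1; per-period yield y/m = 0.027000
Number of cashflows N = 5
Cashflows (t years, CF_t, discount factor 1/(1+y/m)^(m*t), PV):
  t = 1.0000: CF_t = 6.000000, DF = 0.973710, PV = 5.842259
  t = 2.0000: CF_t = 6.000000, DF = 0.948111, PV = 5.688665
  t = 3.0000: CF_t = 6.000000, DF = 0.923185, PV = 5.539109
  t = 4.0000: CF_t = 6.000000, DF = 0.898914, PV = 5.393485
  t = 5.0000: CF_t = 106.000000, DF = 0.875282, PV = 92.779846
Price P = sum_t PV_t = 115.243364
Convexity numerator sum_t t*(t + 1/m) * CF_t / (1+y/m)^(m*t + 2):
  t = 1.0000: term = 11.078218
  t = 2.0000: term = 32.360910
  t = 3.0000: term = 63.020273
  t = 4.0000: term = 102.272432
  t = 5.0000: term = 2638.967336
Convexity = (1/P) * sum = 2847.699170 / 115.243364 = 24.710309


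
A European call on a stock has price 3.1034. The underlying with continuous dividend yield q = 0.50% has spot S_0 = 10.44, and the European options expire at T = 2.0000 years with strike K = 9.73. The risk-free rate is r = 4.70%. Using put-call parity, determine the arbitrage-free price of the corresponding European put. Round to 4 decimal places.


Put-call parity: C - P = S_0 * exp(-qT) - K * exp(-rT).
S_0 * exp(-qT) = 10.4400 * 0.99004983 = 10.33612026
K * exp(-rT) = 9.7300 * 0.91028276 = 8.85705128
P = C - S*exp(-qT) + K*exp(-rT)
P = 3.1034 - 10.33612026 + 8.85705128 = 1.6243

Answer: Put price = 1.6243


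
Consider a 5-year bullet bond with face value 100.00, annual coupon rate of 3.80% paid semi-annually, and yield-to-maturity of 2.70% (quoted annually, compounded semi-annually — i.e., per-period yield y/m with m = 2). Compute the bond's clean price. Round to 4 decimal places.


Answer: Price = 105.1127

Derivation:
Coupon per period c = face * coupon_rate / m = 1.900000
Periods per year m = 2; per-period yield y/m = 0.013500
Number of cashflows N = 10
Cashflows (t years, CF_t, discount factor 1/(1+y/m)^(m*t), PV):
  t = 0.5000: CF_t = 1.900000, DF = 0.986680, PV = 1.874692
  t = 1.0000: CF_t = 1.900000, DF = 0.973537, PV = 1.849720
  t = 1.5000: CF_t = 1.900000, DF = 0.960569, PV = 1.825082
  t = 2.0000: CF_t = 1.900000, DF = 0.947774, PV = 1.800771
  t = 2.5000: CF_t = 1.900000, DF = 0.935150, PV = 1.776785
  t = 3.0000: CF_t = 1.900000, DF = 0.922694, PV = 1.753118
  t = 3.5000: CF_t = 1.900000, DF = 0.910403, PV = 1.729766
  t = 4.0000: CF_t = 1.900000, DF = 0.898276, PV = 1.706725
  t = 4.5000: CF_t = 1.900000, DF = 0.886311, PV = 1.683991
  t = 5.0000: CF_t = 101.900000, DF = 0.874505, PV = 89.112095
Price P = sum_t PV_t = 105.112745


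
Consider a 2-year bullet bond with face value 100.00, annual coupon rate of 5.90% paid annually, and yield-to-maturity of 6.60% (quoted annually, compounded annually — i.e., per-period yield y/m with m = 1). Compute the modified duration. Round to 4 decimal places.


Coupon per period c = face * coupon_rate / m = 5.900000
Periods per year m = 1; per-period yield y/m = 0.066000
Number of cashflows N = 2
Cashflows (t years, CF_t, discount factor 1/(1+y/m)^(m*t), PV):
  t = 1.0000: CF_t = 5.900000, DF = 0.938086, PV = 5.534709
  t = 2.0000: CF_t = 105.900000, DF = 0.880006, PV = 93.192626
Price P = sum_t PV_t = 98.727335
First compute Macaulay numerator sum_t t * PV_t:
  t * PV_t at t = 1.0000: 5.534709
  t * PV_t at t = 2.0000: 186.385253
Macaulay duration D = 191.919962 / 98.727335 = 1.943939
Modified duration = D / (1 + y/m) = 1.943939 / (1 + 0.066000) = 1.823583

Answer: Modified duration = 1.8236


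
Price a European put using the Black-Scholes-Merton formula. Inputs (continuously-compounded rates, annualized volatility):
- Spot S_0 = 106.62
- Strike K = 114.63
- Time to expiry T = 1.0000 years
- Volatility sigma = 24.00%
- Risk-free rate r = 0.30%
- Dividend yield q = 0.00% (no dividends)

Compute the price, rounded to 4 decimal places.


d1 = (ln(S/K) + (r - q + 0.5*sigma^2) * T) / (sigma * sqrt(T)) = -0.16932683
d2 = d1 - sigma * sqrt(T) = -0.40932683
exp(-rT) = 0.99700450; exp(-qT) = 1.00000000
P = K * exp(-rT) * N(-d2) - S_0 * exp(-qT) * N(-d1)
N(-d1) = 0.56723021; N(-d2) = 0.65885009
P = 114.6300 * 0.99700450 * 0.65885009 - 106.6200 * 1.00000000 * 0.56723021 = 14.8197

Answer: Price = 14.8197


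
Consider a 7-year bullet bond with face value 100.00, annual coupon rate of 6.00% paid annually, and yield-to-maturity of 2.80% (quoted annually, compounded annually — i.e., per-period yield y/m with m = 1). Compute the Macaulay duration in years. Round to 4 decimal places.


Answer: Macaulay duration = 6.0244 years

Derivation:
Coupon per period c = face * coupon_rate / m = 6.000000
Periods per year m = 1; per-period yield y/m = 0.028000
Number of cashflows N = 7
Cashflows (t years, CF_t, discount factor 1/(1+y/m)^(m*t), PV):
  t = 1.0000: CF_t = 6.000000, DF = 0.972763, PV = 5.836576
  t = 2.0000: CF_t = 6.000000, DF = 0.946267, PV = 5.677603
  t = 3.0000: CF_t = 6.000000, DF = 0.920493, PV = 5.522960
  t = 4.0000: CF_t = 6.000000, DF = 0.895422, PV = 5.372529
  t = 5.0000: CF_t = 6.000000, DF = 0.871033, PV = 5.226196
  t = 6.0000: CF_t = 6.000000, DF = 0.847308, PV = 5.083848
  t = 7.0000: CF_t = 106.000000, DF = 0.824230, PV = 87.368336
Price P = sum_t PV_t = 120.088048
Macaulay numerator sum_t t * PV_t:
  t * PV_t at t = 1.0000: 5.836576
  t * PV_t at t = 2.0000: 11.355206
  t * PV_t at t = 3.0000: 16.568880
  t * PV_t at t = 4.0000: 21.490117
  t * PV_t at t = 5.0000: 26.130979
  t * PV_t at t = 6.0000: 30.503088
  t * PV_t at t = 7.0000: 611.578350
Macaulay duration D = (sum_t t * PV_t) / P = 723.463196 / 120.088048 = 6.024440


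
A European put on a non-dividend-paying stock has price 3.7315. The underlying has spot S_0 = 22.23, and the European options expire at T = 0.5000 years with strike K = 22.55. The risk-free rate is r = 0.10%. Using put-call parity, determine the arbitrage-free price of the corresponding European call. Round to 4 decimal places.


Answer: Call price = 3.4228

Derivation:
Put-call parity: C - P = S_0 * exp(-qT) - K * exp(-rT).
S_0 * exp(-qT) = 22.2300 * 1.00000000 = 22.23000000
K * exp(-rT) = 22.5500 * 0.99950012 = 22.53872782
C = P + S*exp(-qT) - K*exp(-rT)
C = 3.7315 + 22.23000000 - 22.53872782 = 3.4228


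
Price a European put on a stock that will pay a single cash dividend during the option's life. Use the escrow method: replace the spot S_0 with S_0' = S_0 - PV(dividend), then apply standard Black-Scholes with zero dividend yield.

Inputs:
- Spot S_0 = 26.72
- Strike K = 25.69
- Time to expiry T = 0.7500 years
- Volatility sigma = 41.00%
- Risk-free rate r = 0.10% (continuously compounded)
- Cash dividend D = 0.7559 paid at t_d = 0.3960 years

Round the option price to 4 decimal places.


PV(D) = D * exp(-r * t_d) = 0.7559 * 0.99960408 = 0.75560072
S_0' = S_0 - PV(D) = 26.7200 - 0.75560072 = 25.96439928
d1 = (ln(S_0'/K) + (r + sigma^2/2)*T) / (sigma*sqrt(T)) = 0.20956978
d2 = d1 - sigma*sqrt(T) = -0.14550063
exp(-rT) = 0.99925028
N(-d1) = 0.41700173; N(-d2) = 0.55784219
P = K * exp(-rT) * N(-d2) - S_0' * N(-d1) = 25.6900 * 0.99925028 * 0.55784219 - 25.96439928 * 0.41700173 = 3.4930

Answer: Price = 3.4930


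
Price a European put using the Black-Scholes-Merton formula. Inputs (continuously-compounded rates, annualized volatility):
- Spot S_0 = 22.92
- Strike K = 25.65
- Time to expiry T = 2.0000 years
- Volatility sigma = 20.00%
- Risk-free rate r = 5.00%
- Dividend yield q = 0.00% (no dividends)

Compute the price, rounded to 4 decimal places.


d1 = (ln(S/K) + (r - q + 0.5*sigma^2) * T) / (sigma * sqrt(T)) = 0.09710811
d2 = d1 - sigma * sqrt(T) = -0.18573461
exp(-rT) = 0.90483742; exp(-qT) = 1.00000000
P = K * exp(-rT) * N(-d2) - S_0 * exp(-qT) * N(-d1)
N(-d1) = 0.46132027; N(-d2) = 0.57367356
P = 25.6500 * 0.90483742 * 0.57367356 - 22.9200 * 1.00000000 * 0.46132027 = 2.7410

Answer: Price = 2.7410


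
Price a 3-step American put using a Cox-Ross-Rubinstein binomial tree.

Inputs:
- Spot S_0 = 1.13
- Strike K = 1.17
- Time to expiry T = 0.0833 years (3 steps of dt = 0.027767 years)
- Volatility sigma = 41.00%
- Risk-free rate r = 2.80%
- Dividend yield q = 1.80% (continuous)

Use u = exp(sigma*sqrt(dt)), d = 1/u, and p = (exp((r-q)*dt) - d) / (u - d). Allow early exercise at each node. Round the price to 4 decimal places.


dt = T/N = 0.027767
u = exp(sigma*sqrt(dt)) = 1.070708; d = 1/u = 0.933962
p = (exp((r-q)*dt) - d) / (u - d) = 0.484958
Discount per step: exp(-r*dt) = 0.999223
Stock lattice S(k, i) with i counting down-moves:
  k=0: S(0,0) = 1.1300
  k=1: S(1,0) = 1.2099; S(1,1) = 1.0554
  k=2: S(2,0) = 1.2954; S(2,1) = 1.1300; S(2,2) = 0.9857
  k=3: S(3,0) = 1.3870; S(3,1) = 1.2099; S(3,2) = 1.0554; S(3,3) = 0.9206
Terminal payoffs V(N, i) = max(K - S_T, 0):
  V(3,0) = 0.000000; V(3,1) = 0.000000; V(3,2) = 0.114623; V(3,3) = 0.249411
Backward induction: V(k, i) = exp(-r*dt) * [p * V(k+1, i) + (1-p) * V(k+1, i+1)]; then take max(V_cont, immediate exercise) for American.
  V(2,0) = exp(-r*dt) * [p*0.000000 + (1-p)*0.000000] = 0.000000; exercise = 0.000000; V(2,0) = max -> 0.000000
  V(2,1) = exp(-r*dt) * [p*0.000000 + (1-p)*0.114623] = 0.058990; exercise = 0.040000; V(2,1) = max -> 0.058990
  V(2,2) = exp(-r*dt) * [p*0.114623 + (1-p)*0.249411] = 0.183901; exercise = 0.184318; V(2,2) = max -> 0.184318
  V(1,0) = exp(-r*dt) * [p*0.000000 + (1-p)*0.058990] = 0.030359; exercise = 0.000000; V(1,0) = max -> 0.030359
  V(1,1) = exp(-r*dt) * [p*0.058990 + (1-p)*0.184318] = 0.123443; exercise = 0.114623; V(1,1) = max -> 0.123443
  V(0,0) = exp(-r*dt) * [p*0.030359 + (1-p)*0.123443] = 0.078240; exercise = 0.040000; V(0,0) = max -> 0.078240

Answer: Price = V(0,0) = 0.0782


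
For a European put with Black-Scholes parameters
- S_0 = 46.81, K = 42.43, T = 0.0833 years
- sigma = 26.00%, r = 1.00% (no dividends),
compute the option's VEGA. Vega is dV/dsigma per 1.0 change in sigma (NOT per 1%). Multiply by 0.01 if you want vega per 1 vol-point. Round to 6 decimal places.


d1 = 1.3577961994; d2 = 1.2827556770
phi(d1) = 0.1586993428; exp(-qT) = 1.0000000000; exp(-rT) = 0.9991673468
Vega = S * exp(-qT) * phi(d1) * sqrt(T) = 46.8100 * 1.0000000000 * 0.1586993428 * 0.2886173938 = 2.144057

Answer: Vega = 2.144057


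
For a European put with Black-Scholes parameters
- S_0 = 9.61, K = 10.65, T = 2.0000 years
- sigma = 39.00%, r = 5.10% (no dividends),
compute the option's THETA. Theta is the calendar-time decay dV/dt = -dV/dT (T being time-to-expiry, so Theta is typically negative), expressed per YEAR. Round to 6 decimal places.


d1 = 0.2744015452; d2 = -0.2771417441
phi(d1) = 0.3842020714; exp(-qT) = 1.0000000000; exp(-rT) = 0.9030295517
Theta = -S*exp(-qT)*phi(d1)*sigma/(2*sqrt(T)) + r*K*exp(-rT)*N(-d2) - q*S*exp(-qT)*N(-d1)
N(-d1) = 0.3918880278; N(-d2) = 0.6091643653; sqrt(T) = 1.4142135624
Term 1 = -9.6100 * 1.0000000000 * 0.3842020714 * 0.3900 / (2 * 1.4142135624) = -0.5090995383
Term 2 = 0.0510 * 10.6500 * 0.9030295517 * 0.6091643653 = 0.2987832431
Term 3 = 0 (no dividend yield, q = 0)
Theta = -0.5090995383 + (0.2987832431) + (0.0000000000) = -0.210316

Answer: Theta = -0.210316


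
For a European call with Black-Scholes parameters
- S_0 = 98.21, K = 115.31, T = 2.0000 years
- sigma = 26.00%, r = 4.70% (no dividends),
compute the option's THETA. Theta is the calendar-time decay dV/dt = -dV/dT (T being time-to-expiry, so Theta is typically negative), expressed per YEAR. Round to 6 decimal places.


Answer: Theta = -5.365982

Derivation:
d1 = 0.0029477905; d2 = -0.3647477357
phi(d1) = 0.3989405471; exp(-qT) = 1.0000000000; exp(-rT) = 0.9102827622
Theta = -S*exp(-qT)*phi(d1)*sigma/(2*sqrt(T)) - r*K*exp(-rT)*N(d2) + q*S*exp(-qT)*N(d1)
N(d1) = 0.5011759966; N(d2) = 0.3576498609; sqrt(T) = 1.4142135624
Term 1 = -98.2100 * 1.0000000000 * 0.3989405471 * 0.2600 / (2 * 1.4142135624) = -3.6015731870
Term 2 = -0.0470 * 115.3100 * 0.9102827622 * 0.3576498609 = -1.7644087759
Term 3 = 0 (no dividend yield, q = 0)
Theta = -3.6015731870 + (-1.7644087759) + (0.0000000000) = -5.365982


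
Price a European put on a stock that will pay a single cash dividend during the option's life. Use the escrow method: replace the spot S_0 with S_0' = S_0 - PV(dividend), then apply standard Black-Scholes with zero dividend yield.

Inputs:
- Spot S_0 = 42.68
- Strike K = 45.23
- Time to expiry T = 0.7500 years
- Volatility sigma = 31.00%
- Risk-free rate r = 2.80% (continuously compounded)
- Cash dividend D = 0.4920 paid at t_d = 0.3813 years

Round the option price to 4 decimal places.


PV(D) = D * exp(-r * t_d) = 0.4920 * 0.98938039 = 0.48677515
S_0' = S_0 - PV(D) = 42.6800 - 0.48677515 = 42.19322485
d1 = (ln(S_0'/K) + (r + sigma^2/2)*T) / (sigma*sqrt(T)) = -0.04642427
d2 = d1 - sigma*sqrt(T) = -0.31489214
exp(-rT) = 0.97921896
N(-d1) = 0.51851395; N(-d2) = 0.62357823
P = K * exp(-rT) * N(-d2) - S_0' * N(-d1) = 45.2300 * 0.97921896 * 0.62357823 - 42.19322485 * 0.51851395 = 5.7405

Answer: Price = 5.7405


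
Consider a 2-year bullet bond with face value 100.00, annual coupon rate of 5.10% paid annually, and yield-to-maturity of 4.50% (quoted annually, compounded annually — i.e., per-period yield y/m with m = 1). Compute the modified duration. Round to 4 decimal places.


Answer: Modified duration = 1.8677

Derivation:
Coupon per period c = face * coupon_rate / m = 5.100000
Periods per year m = 1; per-period yield y/m = 0.045000
Number of cashflows N = 2
Cashflows (t years, CF_t, discount factor 1/(1+y/m)^(m*t), PV):
  t = 1.0000: CF_t = 5.100000, DF = 0.956938, PV = 4.880383
  t = 2.0000: CF_t = 105.100000, DF = 0.915730, PV = 96.243218
Price P = sum_t PV_t = 101.123601
First compute Macaulay numerator sum_t t * PV_t:
  t * PV_t at t = 1.0000: 4.880383
  t * PV_t at t = 2.0000: 192.486436
Macaulay duration D = 197.366819 / 101.123601 = 1.951738
Modified duration = D / (1 + y/m) = 1.951738 / (1 + 0.045000) = 1.867692


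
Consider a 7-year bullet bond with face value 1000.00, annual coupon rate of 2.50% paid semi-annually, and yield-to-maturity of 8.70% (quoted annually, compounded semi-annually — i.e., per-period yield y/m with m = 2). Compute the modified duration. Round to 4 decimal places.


Answer: Modified duration = 6.0546

Derivation:
Coupon per period c = face * coupon_rate / m = 12.500000
Periods per year m = 2; per-period yield y/m = 0.043500
Number of cashflows N = 14
Cashflows (t years, CF_t, discount factor 1/(1+y/m)^(m*t), PV):
  t = 0.5000: CF_t = 12.500000, DF = 0.958313, PV = 11.978917
  t = 1.0000: CF_t = 12.500000, DF = 0.918365, PV = 11.479556
  t = 1.5000: CF_t = 12.500000, DF = 0.880081, PV = 11.001012
  t = 2.0000: CF_t = 12.500000, DF = 0.843393, PV = 10.542417
  t = 2.5000: CF_t = 12.500000, DF = 0.808235, PV = 10.102939
  t = 3.0000: CF_t = 12.500000, DF = 0.774543, PV = 9.681782
  t = 3.5000: CF_t = 12.500000, DF = 0.742254, PV = 9.278181
  t = 4.0000: CF_t = 12.500000, DF = 0.711312, PV = 8.891405
  t = 4.5000: CF_t = 12.500000, DF = 0.681660, PV = 8.520752
  t = 5.0000: CF_t = 12.500000, DF = 0.653244, PV = 8.165551
  t = 5.5000: CF_t = 12.500000, DF = 0.626013, PV = 7.825156
  t = 6.0000: CF_t = 12.500000, DF = 0.599916, PV = 7.498952
  t = 6.5000: CF_t = 12.500000, DF = 0.574908, PV = 7.186346
  t = 7.0000: CF_t = 1012.500000, DF = 0.550942, PV = 557.828481
Price P = sum_t PV_t = 679.981448
First compute Macaulay numerator sum_t t * PV_t:
  t * PV_t at t = 0.5000: 5.989459
  t * PV_t at t = 1.0000: 11.479556
  t * PV_t at t = 1.5000: 16.501519
  t * PV_t at t = 2.0000: 21.084834
  t * PV_t at t = 2.5000: 25.257348
  t * PV_t at t = 3.0000: 29.045346
  t * PV_t at t = 3.5000: 32.473633
  t * PV_t at t = 4.0000: 35.565619
  t * PV_t at t = 4.5000: 38.343385
  t * PV_t at t = 5.0000: 40.827753
  t * PV_t at t = 5.5000: 43.038360
  t * PV_t at t = 6.0000: 44.993712
  t * PV_t at t = 6.5000: 46.711249
  t * PV_t at t = 7.0000: 3904.799367
Macaulay duration D = 4296.111141 / 679.981448 = 6.317983
Modified duration = D / (1 + y/m) = 6.317983 / (1 + 0.043500) = 6.054607


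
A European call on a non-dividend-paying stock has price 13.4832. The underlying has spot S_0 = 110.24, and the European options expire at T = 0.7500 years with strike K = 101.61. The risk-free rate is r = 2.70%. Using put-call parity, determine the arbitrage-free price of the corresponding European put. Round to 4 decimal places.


Put-call parity: C - P = S_0 * exp(-qT) - K * exp(-rT).
S_0 * exp(-qT) = 110.2400 * 1.00000000 = 110.24000000
K * exp(-rT) = 101.6100 * 0.97995365 = 99.57309081
P = C - S*exp(-qT) + K*exp(-rT)
P = 13.4832 - 110.24000000 + 99.57309081 = 2.8163

Answer: Put price = 2.8163
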